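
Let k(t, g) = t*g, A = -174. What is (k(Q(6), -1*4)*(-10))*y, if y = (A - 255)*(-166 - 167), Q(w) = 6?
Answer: 34285680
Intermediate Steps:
y = 142857 (y = (-174 - 255)*(-166 - 167) = -429*(-333) = 142857)
k(t, g) = g*t
(k(Q(6), -1*4)*(-10))*y = ((-1*4*6)*(-10))*142857 = (-4*6*(-10))*142857 = -24*(-10)*142857 = 240*142857 = 34285680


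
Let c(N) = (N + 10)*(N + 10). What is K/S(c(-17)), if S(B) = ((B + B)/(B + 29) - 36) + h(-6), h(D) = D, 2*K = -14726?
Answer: 287157/1589 ≈ 180.72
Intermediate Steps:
K = -7363 (K = (½)*(-14726) = -7363)
c(N) = (10 + N)² (c(N) = (10 + N)*(10 + N) = (10 + N)²)
S(B) = -42 + 2*B/(29 + B) (S(B) = ((B + B)/(B + 29) - 36) - 6 = ((2*B)/(29 + B) - 36) - 6 = (2*B/(29 + B) - 36) - 6 = (-36 + 2*B/(29 + B)) - 6 = -42 + 2*B/(29 + B))
K/S(c(-17)) = -7363*(29 + (10 - 17)²)/(2*(-609 - 20*(10 - 17)²)) = -7363*(29 + (-7)²)/(2*(-609 - 20*(-7)²)) = -7363*(29 + 49)/(2*(-609 - 20*49)) = -7363*39/(-609 - 980) = -7363/(2*(1/78)*(-1589)) = -7363/(-1589/39) = -7363*(-39/1589) = 287157/1589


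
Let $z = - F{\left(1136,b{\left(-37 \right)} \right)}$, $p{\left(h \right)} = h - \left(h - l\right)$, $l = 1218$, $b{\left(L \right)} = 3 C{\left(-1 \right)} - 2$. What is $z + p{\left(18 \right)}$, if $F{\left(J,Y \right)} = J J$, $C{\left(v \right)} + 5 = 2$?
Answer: $-1289278$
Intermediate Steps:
$C{\left(v \right)} = -3$ ($C{\left(v \right)} = -5 + 2 = -3$)
$b{\left(L \right)} = -11$ ($b{\left(L \right)} = 3 \left(-3\right) - 2 = -9 - 2 = -11$)
$F{\left(J,Y \right)} = J^{2}$
$p{\left(h \right)} = 1218$ ($p{\left(h \right)} = h - \left(-1218 + h\right) = 1218$)
$z = -1290496$ ($z = - 1136^{2} = \left(-1\right) 1290496 = -1290496$)
$z + p{\left(18 \right)} = -1290496 + 1218 = -1289278$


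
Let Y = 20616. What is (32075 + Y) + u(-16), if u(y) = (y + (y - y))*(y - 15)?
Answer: 53187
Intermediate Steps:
u(y) = y*(-15 + y) (u(y) = (y + 0)*(-15 + y) = y*(-15 + y))
(32075 + Y) + u(-16) = (32075 + 20616) - 16*(-15 - 16) = 52691 - 16*(-31) = 52691 + 496 = 53187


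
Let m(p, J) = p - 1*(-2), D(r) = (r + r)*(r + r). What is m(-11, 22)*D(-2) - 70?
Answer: -214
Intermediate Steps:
D(r) = 4*r**2 (D(r) = (2*r)*(2*r) = 4*r**2)
m(p, J) = 2 + p (m(p, J) = p + 2 = 2 + p)
m(-11, 22)*D(-2) - 70 = (2 - 11)*(4*(-2)**2) - 70 = -36*4 - 70 = -9*16 - 70 = -144 - 70 = -214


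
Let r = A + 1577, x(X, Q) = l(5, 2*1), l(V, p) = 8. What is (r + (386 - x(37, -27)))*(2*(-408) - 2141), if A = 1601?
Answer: -10515092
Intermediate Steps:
x(X, Q) = 8
r = 3178 (r = 1601 + 1577 = 3178)
(r + (386 - x(37, -27)))*(2*(-408) - 2141) = (3178 + (386 - 1*8))*(2*(-408) - 2141) = (3178 + (386 - 8))*(-816 - 2141) = (3178 + 378)*(-2957) = 3556*(-2957) = -10515092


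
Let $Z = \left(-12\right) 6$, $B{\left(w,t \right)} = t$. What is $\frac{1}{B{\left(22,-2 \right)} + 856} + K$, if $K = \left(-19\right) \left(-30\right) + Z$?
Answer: $\frac{425293}{854} \approx 498.0$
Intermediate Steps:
$Z = -72$
$K = 498$ ($K = \left(-19\right) \left(-30\right) - 72 = 570 - 72 = 498$)
$\frac{1}{B{\left(22,-2 \right)} + 856} + K = \frac{1}{-2 + 856} + 498 = \frac{1}{854} + 498 = \frac{425293}{854}$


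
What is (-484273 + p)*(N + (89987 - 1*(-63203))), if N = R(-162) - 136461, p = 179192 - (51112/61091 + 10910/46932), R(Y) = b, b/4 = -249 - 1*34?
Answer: -2273802821857362117/477853802 ≈ -4.7584e+9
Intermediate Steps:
b = -1132 (b = 4*(-249 - 1*34) = 4*(-249 - 34) = 4*(-283) = -1132)
R(Y) = -1132
p = 256881202818355/1433561406 (p = 179192 - (51112*(1/61091) + 10910*(1/46932)) = 179192 - (51112/61091 + 5455/23466) = 179192 - 1*1532645597/1433561406 = 179192 - 1532645597/1433561406 = 256881202818355/1433561406 ≈ 1.7919e+5)
N = -137593 (N = -1132 - 136461 = -137593)
(-484273 + p)*(N + (89987 - 1*(-63203))) = (-484273 + 256881202818355/1433561406)*(-137593 + (89987 - 1*(-63203))) = -437353879949483*(-137593 + (89987 + 63203))/1433561406 = -437353879949483*(-137593 + 153190)/1433561406 = -437353879949483/1433561406*15597 = -2273802821857362117/477853802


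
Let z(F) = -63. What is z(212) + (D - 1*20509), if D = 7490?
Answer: -13082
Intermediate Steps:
z(212) + (D - 1*20509) = -63 + (7490 - 1*20509) = -63 + (7490 - 20509) = -63 - 13019 = -13082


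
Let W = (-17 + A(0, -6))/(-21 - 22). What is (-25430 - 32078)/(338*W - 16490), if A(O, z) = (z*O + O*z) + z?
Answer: 618211/175324 ≈ 3.5261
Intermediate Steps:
A(O, z) = z + 2*O*z (A(O, z) = (O*z + O*z) + z = 2*O*z + z = z + 2*O*z)
W = 23/43 (W = (-17 - 6*(1 + 2*0))/(-21 - 22) = (-17 - 6*(1 + 0))/(-43) = (-17 - 6*1)*(-1/43) = (-17 - 6)*(-1/43) = -23*(-1/43) = 23/43 ≈ 0.53488)
(-25430 - 32078)/(338*W - 16490) = (-25430 - 32078)/(338*(23/43) - 16490) = -57508/(7774/43 - 16490) = -57508/(-701296/43) = -57508*(-43/701296) = 618211/175324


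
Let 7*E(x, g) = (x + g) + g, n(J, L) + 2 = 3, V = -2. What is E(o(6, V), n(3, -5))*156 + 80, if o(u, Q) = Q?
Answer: 80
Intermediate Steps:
n(J, L) = 1 (n(J, L) = -2 + 3 = 1)
E(x, g) = x/7 + 2*g/7 (E(x, g) = ((x + g) + g)/7 = ((g + x) + g)/7 = (x + 2*g)/7 = x/7 + 2*g/7)
E(o(6, V), n(3, -5))*156 + 80 = ((1/7)*(-2) + (2/7)*1)*156 + 80 = (-2/7 + 2/7)*156 + 80 = 0*156 + 80 = 0 + 80 = 80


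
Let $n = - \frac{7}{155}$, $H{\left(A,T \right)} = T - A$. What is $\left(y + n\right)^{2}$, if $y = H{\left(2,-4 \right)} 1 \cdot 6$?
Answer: $\frac{31214569}{24025} \approx 1299.3$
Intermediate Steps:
$n = - \frac{7}{155}$ ($n = \left(-7\right) \frac{1}{155} = - \frac{7}{155} \approx -0.045161$)
$y = -36$ ($y = \left(-4 - 2\right) 1 \cdot 6 = \left(-6\right) 1 \cdot 6 = \left(-6\right) 6 = -36$)
$\left(y + n\right)^{2} = \left(-36 - \frac{7}{155}\right)^{2} = \left(- \frac{5587}{155}\right)^{2} = \frac{31214569}{24025}$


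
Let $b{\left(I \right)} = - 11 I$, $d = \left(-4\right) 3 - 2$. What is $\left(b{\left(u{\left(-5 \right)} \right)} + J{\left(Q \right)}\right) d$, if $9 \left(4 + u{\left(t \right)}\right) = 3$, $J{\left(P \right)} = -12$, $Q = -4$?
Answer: $- \frac{1190}{3} \approx -396.67$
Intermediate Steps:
$u{\left(t \right)} = - \frac{11}{3}$ ($u{\left(t \right)} = -4 + \frac{1}{9} \cdot 3 = -4 + \frac{1}{3} = - \frac{11}{3}$)
$d = -14$ ($d = -12 - 2 = -14$)
$\left(b{\left(u{\left(-5 \right)} \right)} + J{\left(Q \right)}\right) d = \left(\left(-11\right) \left(- \frac{11}{3}\right) - 12\right) \left(-14\right) = \left(\frac{121}{3} - 12\right) \left(-14\right) = \frac{85}{3} \left(-14\right) = - \frac{1190}{3}$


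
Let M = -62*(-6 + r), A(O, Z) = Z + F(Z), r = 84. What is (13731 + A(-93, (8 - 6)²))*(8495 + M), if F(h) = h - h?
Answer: 50256365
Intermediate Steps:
F(h) = 0
A(O, Z) = Z (A(O, Z) = Z + 0 = Z)
M = -4836 (M = -62*(-6 + 84) = -62*78 = -4836)
(13731 + A(-93, (8 - 6)²))*(8495 + M) = (13731 + (8 - 6)²)*(8495 - 4836) = (13731 + 2²)*3659 = (13731 + 4)*3659 = 13735*3659 = 50256365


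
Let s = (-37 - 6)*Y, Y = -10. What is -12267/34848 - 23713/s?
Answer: -46201413/832480 ≈ -55.499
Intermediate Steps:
s = 430 (s = (-37 - 6)*(-10) = -43*(-10) = 430)
-12267/34848 - 23713/s = -12267/34848 - 23713/430 = -12267*1/34848 - 23713*1/430 = -1363/3872 - 23713/430 = -46201413/832480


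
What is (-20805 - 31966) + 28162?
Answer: -24609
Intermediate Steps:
(-20805 - 31966) + 28162 = -52771 + 28162 = -24609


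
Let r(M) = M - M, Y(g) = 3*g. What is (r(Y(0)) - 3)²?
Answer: 9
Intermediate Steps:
r(M) = 0
(r(Y(0)) - 3)² = (0 - 3)² = (-3)² = 9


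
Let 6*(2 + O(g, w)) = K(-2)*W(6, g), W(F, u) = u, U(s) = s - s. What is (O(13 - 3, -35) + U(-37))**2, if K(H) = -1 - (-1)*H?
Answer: 49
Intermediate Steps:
K(H) = -1 + H
U(s) = 0
O(g, w) = -2 - g/2 (O(g, w) = -2 + ((-1 - 2)*g)/6 = -2 + (-3*g)/6 = -2 - g/2)
(O(13 - 3, -35) + U(-37))**2 = ((-2 - (13 - 3)/2) + 0)**2 = ((-2 - 1/2*10) + 0)**2 = ((-2 - 5) + 0)**2 = (-7 + 0)**2 = (-7)**2 = 49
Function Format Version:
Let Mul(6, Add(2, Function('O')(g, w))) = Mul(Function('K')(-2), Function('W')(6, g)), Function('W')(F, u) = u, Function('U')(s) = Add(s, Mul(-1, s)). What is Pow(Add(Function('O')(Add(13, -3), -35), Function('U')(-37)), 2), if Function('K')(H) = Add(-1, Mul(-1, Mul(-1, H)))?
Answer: 49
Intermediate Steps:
Function('K')(H) = Add(-1, H)
Function('U')(s) = 0
Function('O')(g, w) = Add(-2, Mul(Rational(-1, 2), g)) (Function('O')(g, w) = Add(-2, Mul(Rational(1, 6), Mul(Add(-1, -2), g))) = Add(-2, Mul(Rational(1, 6), Mul(-3, g))) = Add(-2, Mul(Rational(-1, 2), g)))
Pow(Add(Function('O')(Add(13, -3), -35), Function('U')(-37)), 2) = Pow(Add(Add(-2, Mul(Rational(-1, 2), Add(13, -3))), 0), 2) = Pow(Add(Add(-2, Mul(Rational(-1, 2), 10)), 0), 2) = Pow(Add(Add(-2, -5), 0), 2) = Pow(Add(-7, 0), 2) = Pow(-7, 2) = 49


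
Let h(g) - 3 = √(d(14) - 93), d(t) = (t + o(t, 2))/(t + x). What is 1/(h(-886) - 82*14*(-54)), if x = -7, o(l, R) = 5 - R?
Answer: 433965/26903660809 - I*√4438/26903660809 ≈ 1.613e-5 - 2.4762e-9*I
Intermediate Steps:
d(t) = (3 + t)/(-7 + t) (d(t) = (t + (5 - 1*2))/(t - 7) = (t + (5 - 2))/(-7 + t) = (t + 3)/(-7 + t) = (3 + t)/(-7 + t))
h(g) = 3 + I*√4438/7 (h(g) = 3 + √((3 + 14)/(-7 + 14) - 93) = 3 + √(17/7 - 93) = 3 + √(-634/7) = 3 + I*√4438/7)
1/(h(-886) - 82*14*(-54)) = 1/((3 + I*√4438/7) - 82*14*(-54)) = 1/((3 + I*√4438/7) - 1148*(-54)) = 1/((3 + I*√4438/7) + 61992) = 1/(61995 + I*√4438/7)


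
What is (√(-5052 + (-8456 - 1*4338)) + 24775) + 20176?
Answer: 44951 + I*√17846 ≈ 44951.0 + 133.59*I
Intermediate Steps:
(√(-5052 + (-8456 - 1*4338)) + 24775) + 20176 = (√(-5052 + (-8456 - 4338)) + 24775) + 20176 = (√(-5052 - 12794) + 24775) + 20176 = (√(-17846) + 24775) + 20176 = (I*√17846 + 24775) + 20176 = (24775 + I*√17846) + 20176 = 44951 + I*√17846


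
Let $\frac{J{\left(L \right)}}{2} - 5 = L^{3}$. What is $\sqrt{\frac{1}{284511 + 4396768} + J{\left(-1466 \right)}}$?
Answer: $\frac{i \sqrt{138089595293414299614983}}{4681279} \approx 79381.0 i$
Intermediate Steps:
$J{\left(L \right)} = 10 + 2 L^{3}$
$\sqrt{\frac{1}{284511 + 4396768} + J{\left(-1466 \right)}} = \sqrt{\frac{1}{284511 + 4396768} + \left(10 + 2 \left(-1466\right)^{3}\right)} = \sqrt{\frac{1}{4681279} + \left(10 + 2 \left(-3150662696\right)\right)} = \sqrt{\frac{1}{4681279} + \left(10 - 6301325392\right)} = \sqrt{\frac{1}{4681279} - 6301325382} = \sqrt{- \frac{29498262182923577}{4681279}} = \frac{i \sqrt{138089595293414299614983}}{4681279}$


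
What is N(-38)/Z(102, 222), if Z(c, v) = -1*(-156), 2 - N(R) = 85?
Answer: -83/156 ≈ -0.53205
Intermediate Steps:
N(R) = -83 (N(R) = 2 - 1*85 = 2 - 85 = -83)
Z(c, v) = 156
N(-38)/Z(102, 222) = -83/156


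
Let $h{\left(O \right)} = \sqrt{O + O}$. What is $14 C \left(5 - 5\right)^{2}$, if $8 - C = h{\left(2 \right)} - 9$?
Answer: $0$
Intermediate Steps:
$h{\left(O \right)} = \sqrt{2} \sqrt{O}$ ($h{\left(O \right)} = \sqrt{2 O} = \sqrt{2} \sqrt{O}$)
$C = 15$ ($C = 8 - \left(\sqrt{2} \sqrt{2} - 9\right) = 8 - \left(2 - 9\right) = 8 - -7 = 8 + 7 = 15$)
$14 C \left(5 - 5\right)^{2} = 14 \cdot 15 \left(5 - 5\right)^{2} = 210 \cdot 0^{2} = 210 \cdot 0 = 0$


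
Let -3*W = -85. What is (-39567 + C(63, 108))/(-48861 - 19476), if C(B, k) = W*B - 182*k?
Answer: 6382/7593 ≈ 0.84051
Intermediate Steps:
W = 85/3 (W = -1/3*(-85) = 85/3 ≈ 28.333)
C(B, k) = -182*k + 85*B/3 (C(B, k) = 85*B/3 - 182*k = -182*k + 85*B/3)
(-39567 + C(63, 108))/(-48861 - 19476) = (-39567 + (-182*108 + (85/3)*63))/(-48861 - 19476) = (-39567 + (-19656 + 1785))/(-68337) = (-39567 - 17871)*(-1/68337) = -57438*(-1/68337) = 6382/7593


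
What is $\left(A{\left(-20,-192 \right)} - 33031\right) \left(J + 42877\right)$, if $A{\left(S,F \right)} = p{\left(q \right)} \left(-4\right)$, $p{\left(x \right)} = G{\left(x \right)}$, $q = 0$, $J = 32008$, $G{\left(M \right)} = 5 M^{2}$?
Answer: $-2473526435$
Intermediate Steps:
$p{\left(x \right)} = 5 x^{2}$
$A{\left(S,F \right)} = 0$ ($A{\left(S,F \right)} = 5 \cdot 0^{2} \left(-4\right) = 5 \cdot 0 \left(-4\right) = 0 \left(-4\right) = 0$)
$\left(A{\left(-20,-192 \right)} - 33031\right) \left(J + 42877\right) = \left(0 - 33031\right) \left(32008 + 42877\right) = \left(-33031\right) 74885 = -2473526435$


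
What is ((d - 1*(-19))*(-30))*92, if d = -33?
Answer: 38640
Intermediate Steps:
((d - 1*(-19))*(-30))*92 = ((-33 - 1*(-19))*(-30))*92 = ((-33 + 19)*(-30))*92 = -14*(-30)*92 = 420*92 = 38640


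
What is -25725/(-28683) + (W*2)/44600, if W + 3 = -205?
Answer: 47308453/53302575 ≈ 0.88755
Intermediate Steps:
W = -208 (W = -3 - 205 = -208)
-25725/(-28683) + (W*2)/44600 = -25725/(-28683) - 208*2/44600 = -25725*(-1/28683) - 416*1/44600 = 8575/9561 - 52/5575 = 47308453/53302575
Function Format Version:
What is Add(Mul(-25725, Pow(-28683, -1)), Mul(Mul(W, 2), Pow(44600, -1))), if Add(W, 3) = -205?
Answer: Rational(47308453, 53302575) ≈ 0.88755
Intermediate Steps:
W = -208 (W = Add(-3, -205) = -208)
Add(Mul(-25725, Pow(-28683, -1)), Mul(Mul(W, 2), Pow(44600, -1))) = Add(Mul(-25725, Pow(-28683, -1)), Mul(Mul(-208, 2), Pow(44600, -1))) = Add(Mul(-25725, Rational(-1, 28683)), Mul(-416, Rational(1, 44600))) = Add(Rational(8575, 9561), Rational(-52, 5575)) = Rational(47308453, 53302575)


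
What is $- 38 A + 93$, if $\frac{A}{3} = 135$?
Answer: $-15297$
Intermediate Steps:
$A = 405$ ($A = 3 \cdot 135 = 405$)
$- 38 A + 93 = \left(-38\right) 405 + 93 = -15390 + 93 = -15297$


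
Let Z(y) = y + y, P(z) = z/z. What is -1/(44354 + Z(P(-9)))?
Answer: -1/44356 ≈ -2.2545e-5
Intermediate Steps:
P(z) = 1
Z(y) = 2*y
-1/(44354 + Z(P(-9))) = -1/(44354 + 2*1) = -1/(44354 + 2) = -1/44356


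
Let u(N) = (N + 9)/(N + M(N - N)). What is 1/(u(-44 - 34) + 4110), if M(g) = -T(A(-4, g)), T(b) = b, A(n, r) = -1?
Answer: 77/316539 ≈ 0.00024326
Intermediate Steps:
M(g) = 1 (M(g) = -1*(-1) = 1)
u(N) = (9 + N)/(1 + N) (u(N) = (N + 9)/(N + 1) = (9 + N)/(1 + N))
1/(u(-44 - 34) + 4110) = 1/((9 + (-44 - 34))/(1 + (-44 - 34)) + 4110) = 1/((9 - 78)/(1 - 78) + 4110) = 1/(-69/(-77) + 4110) = 1/(-1/77*(-69) + 4110) = 1/(69/77 + 4110) = 1/(316539/77) = 77/316539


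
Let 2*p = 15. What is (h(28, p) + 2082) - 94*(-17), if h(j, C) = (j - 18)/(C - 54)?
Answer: 342220/93 ≈ 3679.8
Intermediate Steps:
p = 15/2 (p = (½)*15 = 15/2 ≈ 7.5000)
h(j, C) = (-18 + j)/(-54 + C)
(h(28, p) + 2082) - 94*(-17) = ((-18 + 28)/(-54 + 15/2) + 2082) - 94*(-17) = (10/(-93/2) + 2082) + 1598 = (-2/93*10 + 2082) + 1598 = (-20/93 + 2082) + 1598 = 193606/93 + 1598 = 342220/93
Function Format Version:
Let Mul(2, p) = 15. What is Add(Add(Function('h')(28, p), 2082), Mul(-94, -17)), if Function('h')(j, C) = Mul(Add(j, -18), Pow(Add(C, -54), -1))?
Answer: Rational(342220, 93) ≈ 3679.8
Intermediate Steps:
p = Rational(15, 2) (p = Mul(Rational(1, 2), 15) = Rational(15, 2) ≈ 7.5000)
Function('h')(j, C) = Mul(Pow(Add(-54, C), -1), Add(-18, j)) (Function('h')(j, C) = Mul(Add(-18, j), Pow(Add(-54, C), -1)) = Mul(Pow(Add(-54, C), -1), Add(-18, j)))
Add(Add(Function('h')(28, p), 2082), Mul(-94, -17)) = Add(Add(Mul(Pow(Add(-54, Rational(15, 2)), -1), Add(-18, 28)), 2082), Mul(-94, -17)) = Add(Add(Mul(Pow(Rational(-93, 2), -1), 10), 2082), 1598) = Add(Add(Mul(Rational(-2, 93), 10), 2082), 1598) = Add(Add(Rational(-20, 93), 2082), 1598) = Add(Rational(193606, 93), 1598) = Rational(342220, 93)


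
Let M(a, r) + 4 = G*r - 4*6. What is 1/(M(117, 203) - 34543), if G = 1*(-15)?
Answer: -1/37616 ≈ -2.6584e-5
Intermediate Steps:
G = -15
M(a, r) = -28 - 15*r (M(a, r) = -4 + (-15*r - 4*6) = -4 + (-15*r - 24) = -4 + (-24 - 15*r) = -28 - 15*r)
1/(M(117, 203) - 34543) = 1/((-28 - 15*203) - 34543) = 1/((-28 - 3045) - 34543) = 1/(-3073 - 34543) = 1/(-37616) = -1/37616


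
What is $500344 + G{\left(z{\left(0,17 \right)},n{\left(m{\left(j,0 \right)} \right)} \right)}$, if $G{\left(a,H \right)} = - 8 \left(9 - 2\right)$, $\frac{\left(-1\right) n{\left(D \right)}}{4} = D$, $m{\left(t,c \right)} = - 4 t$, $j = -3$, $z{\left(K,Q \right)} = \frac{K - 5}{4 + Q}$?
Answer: $500288$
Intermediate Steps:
$z{\left(K,Q \right)} = \frac{-5 + K}{4 + Q}$
$n{\left(D \right)} = - 4 D$
$G{\left(a,H \right)} = -56$ ($G{\left(a,H \right)} = \left(-8\right) 7 = -56$)
$500344 + G{\left(z{\left(0,17 \right)},n{\left(m{\left(j,0 \right)} \right)} \right)} = 500344 - 56 = 500288$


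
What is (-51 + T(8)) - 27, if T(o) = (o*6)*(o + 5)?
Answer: 546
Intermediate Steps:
T(o) = 6*o*(5 + o) (T(o) = (6*o)*(5 + o) = 6*o*(5 + o))
(-51 + T(8)) - 27 = (-51 + 6*8*(5 + 8)) - 27 = (-51 + 6*8*13) - 27 = (-51 + 624) - 27 = 573 - 27 = 546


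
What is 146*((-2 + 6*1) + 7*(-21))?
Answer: -20878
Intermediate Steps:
146*((-2 + 6*1) + 7*(-21)) = 146*((-2 + 6) - 147) = 146*(4 - 147) = 146*(-143) = -20878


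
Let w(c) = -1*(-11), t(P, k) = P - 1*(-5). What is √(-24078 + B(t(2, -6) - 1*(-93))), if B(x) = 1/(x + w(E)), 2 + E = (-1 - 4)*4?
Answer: I*√296664927/111 ≈ 155.17*I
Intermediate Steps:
E = -22 (E = -2 + (-1 - 4)*4 = -2 - 5*4 = -2 - 20 = -22)
t(P, k) = 5 + P (t(P, k) = P + 5 = 5 + P)
w(c) = 11
B(x) = 1/(11 + x) (B(x) = 1/(x + 11) = 1/(11 + x))
√(-24078 + B(t(2, -6) - 1*(-93))) = √(-24078 + 1/(11 + ((5 + 2) - 1*(-93)))) = √(-24078 + 1/(11 + (7 + 93))) = √(-24078 + 1/(11 + 100)) = √(-24078 + 1/111) = √(-2672657/111) = I*√296664927/111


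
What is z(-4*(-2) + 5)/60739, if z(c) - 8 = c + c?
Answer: 34/60739 ≈ 0.00055977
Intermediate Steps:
z(c) = 8 + 2*c (z(c) = 8 + (c + c) = 8 + 2*c)
z(-4*(-2) + 5)/60739 = (8 + 2*(-4*(-2) + 5))/60739 = (8 + 2*(8 + 5))*(1/60739) = (8 + 2*13)*(1/60739) = (8 + 26)*(1/60739) = 34*(1/60739) = 34/60739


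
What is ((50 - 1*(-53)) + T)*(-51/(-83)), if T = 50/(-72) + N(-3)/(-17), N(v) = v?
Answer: 62719/996 ≈ 62.971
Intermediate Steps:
T = -317/612 (T = 50/(-72) - 3/(-17) = 50*(-1/72) - 3*(-1/17) = -25/36 + 3/17 = -317/612 ≈ -0.51797)
((50 - 1*(-53)) + T)*(-51/(-83)) = ((50 - 1*(-53)) - 317/612)*(-51/(-83)) = ((50 + 53) - 317/612)*(-51*(-1/83)) = (103 - 317/612)*(51/83) = (62719/612)*(51/83) = 62719/996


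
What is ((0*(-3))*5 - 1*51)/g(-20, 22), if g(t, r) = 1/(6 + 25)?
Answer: -1581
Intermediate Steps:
g(t, r) = 1/31
((0*(-3))*5 - 1*51)/g(-20, 22) = ((0*(-3))*5 - 1*51)/(1/31) = 31*(0*5 - 51) = 31*(0 - 51) = 31*(-51) = -1581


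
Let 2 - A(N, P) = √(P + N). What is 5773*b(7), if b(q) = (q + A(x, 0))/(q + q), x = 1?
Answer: 23092/7 ≈ 3298.9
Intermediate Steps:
A(N, P) = 2 - √(N + P) (A(N, P) = 2 - √(P + N) = 2 - √(N + P))
b(q) = (1 + q)/(2*q) (b(q) = (q + (2 - √(1 + 0)))/(q + q) = (q + (2 - √1))/((2*q)) = (q + (2 - 1*1))*(1/(2*q)) = (q + (2 - 1))*(1/(2*q)) = (q + 1)*(1/(2*q)) = (1 + q)*(1/(2*q)) = (1 + q)/(2*q))
5773*b(7) = 5773*((½)*(1 + 7)/7) = 5773*((½)*(⅐)*8) = 5773*(4/7) = 23092/7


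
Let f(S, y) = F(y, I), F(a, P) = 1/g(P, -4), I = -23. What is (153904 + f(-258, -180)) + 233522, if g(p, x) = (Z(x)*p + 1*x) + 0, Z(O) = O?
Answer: 34093489/88 ≈ 3.8743e+5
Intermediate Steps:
g(p, x) = x + p*x (g(p, x) = (x*p + 1*x) + 0 = (p*x + x) + 0 = (x + p*x) + 0 = x + p*x)
F(a, P) = 1/(-4 - 4*P) (F(a, P) = 1/(-4*(1 + P)) = 1/(-4 - 4*P))
f(S, y) = 1/88 (f(S, y) = 1/(4*(-1 - 1*(-23))) = 1/(4*(-1 + 23)) = (¼)/22 = (¼)*(1/22) = 1/88)
(153904 + f(-258, -180)) + 233522 = (153904 + 1/88) + 233522 = 13543553/88 + 233522 = 34093489/88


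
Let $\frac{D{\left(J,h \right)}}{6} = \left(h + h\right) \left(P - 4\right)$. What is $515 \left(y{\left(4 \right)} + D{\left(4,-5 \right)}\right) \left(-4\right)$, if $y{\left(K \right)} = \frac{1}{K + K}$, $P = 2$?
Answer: $- \frac{494915}{2} \approx -2.4746 \cdot 10^{5}$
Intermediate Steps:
$D{\left(J,h \right)} = - 24 h$ ($D{\left(J,h \right)} = 6 \left(h + h\right) \left(2 - 4\right) = 6 \cdot 2 h \left(-2\right) = 6 \left(- 4 h\right) = - 24 h$)
$y{\left(K \right)} = \frac{1}{2 K}$
$515 \left(y{\left(4 \right)} + D{\left(4,-5 \right)}\right) \left(-4\right) = 515 \left(\frac{1}{2 \cdot 4} - -120\right) \left(-4\right) = 515 \left(\frac{1}{2} \cdot \frac{1}{4} + 120\right) \left(-4\right) = 515 \left(\frac{1}{8} + 120\right) \left(-4\right) = 515 \cdot \frac{961}{8} \left(-4\right) = 515 \left(- \frac{961}{2}\right) = - \frac{494915}{2}$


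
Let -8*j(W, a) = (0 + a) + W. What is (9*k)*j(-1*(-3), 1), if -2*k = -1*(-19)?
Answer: 171/4 ≈ 42.750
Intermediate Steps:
j(W, a) = -W/8 - a/8 (j(W, a) = -((0 + a) + W)/8 = -(a + W)/8 = -(W + a)/8 = -W/8 - a/8)
k = -19/2 (k = -(-1)*(-19)/2 = -1/2*19 = -19/2 ≈ -9.5000)
(9*k)*j(-1*(-3), 1) = (9*(-19/2))*(-(-1)*(-3)/8 - 1/8*1) = -171*(-1/8*3 - 1/8)/2 = -171*(-3/8 - 1/8)/2 = -171/2*(-1/2) = 171/4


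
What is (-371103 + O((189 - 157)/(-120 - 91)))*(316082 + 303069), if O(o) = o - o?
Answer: -229768793553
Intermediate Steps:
O(o) = 0
(-371103 + O((189 - 157)/(-120 - 91)))*(316082 + 303069) = (-371103 + 0)*(316082 + 303069) = -371103*619151 = -229768793553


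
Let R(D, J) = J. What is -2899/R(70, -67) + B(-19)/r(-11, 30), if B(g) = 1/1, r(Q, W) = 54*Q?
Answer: 1721939/39798 ≈ 43.267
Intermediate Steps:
B(g) = 1
-2899/R(70, -67) + B(-19)/r(-11, 30) = -2899/(-67) + 1/(54*(-11)) = -2899*(-1/67) + 1/(-594) = 2899/67 + 1*(-1/594) = 2899/67 - 1/594 = 1721939/39798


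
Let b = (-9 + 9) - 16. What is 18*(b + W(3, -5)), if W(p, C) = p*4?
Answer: -72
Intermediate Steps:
W(p, C) = 4*p
b = -16 (b = 0 - 16 = -16)
18*(b + W(3, -5)) = 18*(-16 + 4*3) = 18*(-16 + 12) = 18*(-4) = -72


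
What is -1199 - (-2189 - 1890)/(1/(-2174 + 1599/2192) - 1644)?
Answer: -9409644898323/7831704188 ≈ -1201.5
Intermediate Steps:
-1199 - (-2189 - 1890)/(1/(-2174 + 1599/2192) - 1644) = -1199 - (-4079)/(1/(-2174 + 1599*(1/2192)) - 1644) = -1199 - (-4079)/(1/(-2174 + 1599/2192) - 1644) = -1199 - (-4079)/(1/(-4763809/2192) - 1644) = -1199 - (-4079)/(-2192/4763809 - 1644) = -1199 - (-4079)/(-7831704188/4763809) = -1199 - (-4079)*(-4763809)/7831704188 = -1199 - 1*19431576911/7831704188 = -1199 - 19431576911/7831704188 = -9409644898323/7831704188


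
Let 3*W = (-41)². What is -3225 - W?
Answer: -11356/3 ≈ -3785.3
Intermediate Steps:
W = 1681/3 (W = (⅓)*(-41)² = (⅓)*1681 = 1681/3 ≈ 560.33)
-3225 - W = -3225 - 1*1681/3 = -3225 - 1681/3 = -11356/3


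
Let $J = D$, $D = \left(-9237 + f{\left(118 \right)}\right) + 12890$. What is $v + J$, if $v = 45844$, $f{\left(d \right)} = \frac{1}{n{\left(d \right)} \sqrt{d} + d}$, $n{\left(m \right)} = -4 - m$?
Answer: $\frac{730872701}{14766} - \frac{61 \sqrt{118}}{871194} \approx 49497.0$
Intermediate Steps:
$f{\left(d \right)} = \frac{1}{d + \sqrt{d} \left(-4 - d\right)}$ ($f{\left(d \right)} = \frac{1}{\left(-4 - d\right) \sqrt{d} + d} = \frac{1}{\sqrt{d} \left(-4 - d\right) + d} = \frac{1}{d + \sqrt{d} \left(-4 - d\right)}$)
$D = 3653 - \frac{1}{-118 + 122 \sqrt{118}}$ ($D = \left(-9237 - \frac{1}{\left(-1\right) 118 + \sqrt{118} \left(4 + 118\right)}\right) + 12890 = \left(-9237 - \frac{1}{-118 + \sqrt{118} \cdot 122}\right) + 12890 = \left(-9237 - \frac{1}{-118 + 122 \sqrt{118}}\right) + 12890 = 3653 - \frac{1}{-118 + 122 \sqrt{118}} \approx 3653.0$)
$J = \frac{53940197}{14766} - \frac{61 \sqrt{118}}{871194} \approx 3653.0$
$v + J = 45844 + \left(\frac{53940197}{14766} - \frac{61 \sqrt{118}}{871194}\right) = \frac{730872701}{14766} - \frac{61 \sqrt{118}}{871194}$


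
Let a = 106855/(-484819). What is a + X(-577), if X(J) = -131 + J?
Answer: -343358707/484819 ≈ -708.22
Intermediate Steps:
a = -106855/484819 (a = 106855*(-1/484819) = -106855/484819 ≈ -0.22040)
a + X(-577) = -106855/484819 + (-131 - 577) = -106855/484819 - 708 = -343358707/484819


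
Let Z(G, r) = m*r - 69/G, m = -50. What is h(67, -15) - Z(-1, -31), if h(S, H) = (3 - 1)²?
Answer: -1615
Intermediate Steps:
Z(G, r) = -69/G - 50*r (Z(G, r) = -50*r - 69/G = -69/G - 50*r)
h(S, H) = 4 (h(S, H) = 2² = 4)
h(67, -15) - Z(-1, -31) = 4 - (-69/(-1) - 50*(-31)) = 4 - (-69*(-1) + 1550) = 4 - (69 + 1550) = 4 - 1*1619 = 4 - 1619 = -1615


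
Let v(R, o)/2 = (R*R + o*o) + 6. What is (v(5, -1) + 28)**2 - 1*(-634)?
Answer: 9098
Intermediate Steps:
v(R, o) = 12 + 2*R**2 + 2*o**2 (v(R, o) = 2*((R*R + o*o) + 6) = 2*((R**2 + o**2) + 6) = 2*(6 + R**2 + o**2) = 12 + 2*R**2 + 2*o**2)
(v(5, -1) + 28)**2 - 1*(-634) = ((12 + 2*5**2 + 2*(-1)**2) + 28)**2 - 1*(-634) = ((12 + 2*25 + 2*1) + 28)**2 + 634 = ((12 + 50 + 2) + 28)**2 + 634 = (64 + 28)**2 + 634 = 92**2 + 634 = 8464 + 634 = 9098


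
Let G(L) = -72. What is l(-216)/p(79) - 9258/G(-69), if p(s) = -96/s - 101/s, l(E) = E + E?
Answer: 713507/2364 ≈ 301.82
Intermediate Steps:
l(E) = 2*E
p(s) = -197/s
l(-216)/p(79) - 9258/G(-69) = (2*(-216))/((-197/79)) - 9258/(-72) = -432/((-197*1/79)) - 9258*(-1/72) = -432/(-197/79) + 1543/12 = -432*(-79/197) + 1543/12 = 34128/197 + 1543/12 = 713507/2364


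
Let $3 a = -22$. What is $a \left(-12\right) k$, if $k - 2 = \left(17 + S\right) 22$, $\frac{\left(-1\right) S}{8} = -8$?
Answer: $156992$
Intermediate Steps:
$S = 64$ ($S = \left(-8\right) \left(-8\right) = 64$)
$a = - \frac{22}{3}$ ($a = \frac{1}{3} \left(-22\right) = - \frac{22}{3} \approx -7.3333$)
$k = 1784$ ($k = 2 + \left(17 + 64\right) 22 = 2 + 81 \cdot 22 = 2 + 1782 = 1784$)
$a \left(-12\right) k = \left(- \frac{22}{3}\right) \left(-12\right) 1784 = 88 \cdot 1784 = 156992$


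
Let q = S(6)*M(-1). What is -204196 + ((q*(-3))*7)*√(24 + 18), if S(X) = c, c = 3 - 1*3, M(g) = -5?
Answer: -204196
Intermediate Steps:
c = 0 (c = 3 - 3 = 0)
S(X) = 0
q = 0 (q = 0*(-5) = 0)
-204196 + ((q*(-3))*7)*√(24 + 18) = -204196 + ((0*(-3))*7)*√(24 + 18) = -204196 + (0*7)*√42 = -204196 + 0*√42 = -204196 + 0 = -204196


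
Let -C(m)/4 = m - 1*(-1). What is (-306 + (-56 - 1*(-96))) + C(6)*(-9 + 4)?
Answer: -126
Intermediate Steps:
C(m) = -4 - 4*m (C(m) = -4*(m - 1*(-1)) = -4*(m + 1) = -4*(1 + m) = -4 - 4*m)
(-306 + (-56 - 1*(-96))) + C(6)*(-9 + 4) = (-306 + (-56 - 1*(-96))) + (-4 - 4*6)*(-9 + 4) = (-306 + (-56 + 96)) + (-4 - 24)*(-5) = (-306 + 40) - 28*(-5) = -266 + 140 = -126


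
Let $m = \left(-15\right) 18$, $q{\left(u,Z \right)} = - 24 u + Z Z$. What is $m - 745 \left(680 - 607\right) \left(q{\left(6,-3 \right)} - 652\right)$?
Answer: $42800725$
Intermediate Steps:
$q{\left(u,Z \right)} = Z^{2} - 24 u$ ($q{\left(u,Z \right)} = - 24 u + Z^{2} = Z^{2} - 24 u$)
$m = -270$
$m - 745 \left(680 - 607\right) \left(q{\left(6,-3 \right)} - 652\right) = -270 - 745 \left(680 - 607\right) \left(\left(\left(-3\right)^{2} - 144\right) - 652\right) = -270 - 745 \cdot 73 \left(\left(9 - 144\right) - 652\right) = -270 - 745 \cdot 73 \left(-135 - 652\right) = -270 - 745 \cdot 73 \left(-787\right) = -270 - -42800995 = -270 + 42800995 = 42800725$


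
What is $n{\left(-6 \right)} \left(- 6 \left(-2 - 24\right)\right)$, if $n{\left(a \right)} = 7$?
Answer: $1092$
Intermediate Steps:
$n{\left(-6 \right)} \left(- 6 \left(-2 - 24\right)\right) = 7 \left(- 6 \left(-2 - 24\right)\right) = 7 \left(\left(-6\right) \left(-26\right)\right) = 7 \cdot 156 = 1092$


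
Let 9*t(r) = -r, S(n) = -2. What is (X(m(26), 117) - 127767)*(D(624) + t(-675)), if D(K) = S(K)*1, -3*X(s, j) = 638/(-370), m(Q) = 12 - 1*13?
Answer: -5176456718/555 ≈ -9.3269e+6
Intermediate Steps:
m(Q) = -1 (m(Q) = 12 - 13 = -1)
X(s, j) = 319/555 (X(s, j) = -638/(3*(-370)) = -638*(-1)/(3*370) = -1/3*(-319/185) = 319/555)
D(K) = -2 (D(K) = -2*1 = -2)
t(r) = -r/9 (t(r) = (-r)/9 = -r/9)
(X(m(26), 117) - 127767)*(D(624) + t(-675)) = (319/555 - 127767)*(-2 - 1/9*(-675)) = -70910366*(-2 + 75)/555 = -70910366/555*73 = -5176456718/555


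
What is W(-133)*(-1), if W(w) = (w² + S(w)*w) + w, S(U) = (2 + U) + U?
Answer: -52668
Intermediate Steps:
S(U) = 2 + 2*U
W(w) = w + w² + w*(2 + 2*w) (W(w) = (w² + (2 + 2*w)*w) + w = (w² + w*(2 + 2*w)) + w = w + w² + w*(2 + 2*w))
W(-133)*(-1) = (3*(-133)*(1 - 133))*(-1) = (3*(-133)*(-132))*(-1) = 52668*(-1) = -52668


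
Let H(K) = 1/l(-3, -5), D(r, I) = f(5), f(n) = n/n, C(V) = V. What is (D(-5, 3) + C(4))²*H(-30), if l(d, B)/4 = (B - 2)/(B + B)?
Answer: 125/14 ≈ 8.9286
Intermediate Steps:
f(n) = 1
D(r, I) = 1
l(d, B) = 2*(-2 + B)/B (l(d, B) = 4*((B - 2)/(B + B)) = 4*((-2 + B)/((2*B))) = 4*((-2 + B)*(1/(2*B))) = 4*((-2 + B)/(2*B)) = 2*(-2 + B)/B)
H(K) = 5/14 (H(K) = 1/(2 - 4/(-5)) = 1/(2 - 4*(-⅕)) = 1/(2 + ⅘) = 1/(14/5) = 5/14)
(D(-5, 3) + C(4))²*H(-30) = (1 + 4)²*(5/14) = 5²*(5/14) = 25*(5/14) = 125/14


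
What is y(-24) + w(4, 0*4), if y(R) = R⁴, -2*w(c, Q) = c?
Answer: 331774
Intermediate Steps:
w(c, Q) = -c/2
y(-24) + w(4, 0*4) = (-24)⁴ - ½*4 = 331776 - 2 = 331774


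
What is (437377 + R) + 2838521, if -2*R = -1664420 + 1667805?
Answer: 6548411/2 ≈ 3.2742e+6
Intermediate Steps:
R = -3385/2 (R = -(-1664420 + 1667805)/2 = -½*3385 = -3385/2 ≈ -1692.5)
(437377 + R) + 2838521 = (437377 - 3385/2) + 2838521 = 871369/2 + 2838521 = 6548411/2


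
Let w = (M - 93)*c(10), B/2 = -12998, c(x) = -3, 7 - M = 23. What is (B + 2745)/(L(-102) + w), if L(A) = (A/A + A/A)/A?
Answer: -1185801/16676 ≈ -71.108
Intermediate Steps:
M = -16 (M = 7 - 1*23 = 7 - 23 = -16)
B = -25996 (B = 2*(-12998) = -25996)
w = 327 (w = (-16 - 93)*(-3) = -109*(-3) = 327)
L(A) = 2/A (L(A) = (1 + 1)/A = 2/A)
(B + 2745)/(L(-102) + w) = (-25996 + 2745)/(2/(-102) + 327) = -23251/(2*(-1/102) + 327) = -23251/(-1/51 + 327) = -23251/16676/51 = -23251*51/16676 = -1185801/16676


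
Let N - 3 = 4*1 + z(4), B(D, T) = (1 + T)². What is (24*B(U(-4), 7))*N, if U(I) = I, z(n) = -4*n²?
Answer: -87552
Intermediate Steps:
N = -57 (N = 3 + (4*1 - 4*4²) = 3 + (4 - 4*16) = 3 + (4 - 64) = 3 - 60 = -57)
(24*B(U(-4), 7))*N = (24*(1 + 7)²)*(-57) = (24*8²)*(-57) = (24*64)*(-57) = 1536*(-57) = -87552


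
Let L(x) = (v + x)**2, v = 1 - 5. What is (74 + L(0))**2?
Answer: 8100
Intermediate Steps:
v = -4
L(x) = (-4 + x)**2
(74 + L(0))**2 = (74 + (-4 + 0)**2)**2 = (74 + (-4)**2)**2 = (74 + 16)**2 = 90**2 = 8100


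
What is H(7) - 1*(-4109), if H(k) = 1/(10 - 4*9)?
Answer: 106833/26 ≈ 4109.0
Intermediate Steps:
H(k) = -1/26 (H(k) = 1/(10 - 36) = 1/(-26) = -1/26)
H(7) - 1*(-4109) = -1/26 - 1*(-4109) = -1/26 + 4109 = 106833/26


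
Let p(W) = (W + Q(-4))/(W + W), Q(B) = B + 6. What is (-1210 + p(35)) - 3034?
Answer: -297043/70 ≈ -4243.5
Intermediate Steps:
Q(B) = 6 + B
p(W) = (2 + W)/(2*W) (p(W) = (W + (6 - 4))/(W + W) = (W + 2)/((2*W)) = (2 + W)*(1/(2*W)) = (2 + W)/(2*W))
(-1210 + p(35)) - 3034 = (-1210 + (½)*(2 + 35)/35) - 3034 = (-1210 + (½)*(1/35)*37) - 3034 = (-1210 + 37/70) - 3034 = -84663/70 - 3034 = -297043/70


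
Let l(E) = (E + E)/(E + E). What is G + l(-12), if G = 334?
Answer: 335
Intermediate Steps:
l(E) = 1 (l(E) = (2*E)/((2*E)) = (2*E)*(1/(2*E)) = 1)
G + l(-12) = 334 + 1 = 335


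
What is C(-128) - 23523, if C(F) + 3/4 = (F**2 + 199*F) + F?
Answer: -130959/4 ≈ -32740.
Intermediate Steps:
C(F) = -3/4 + F**2 + 200*F (C(F) = -3/4 + ((F**2 + 199*F) + F) = -3/4 + (F**2 + 200*F) = -3/4 + F**2 + 200*F)
C(-128) - 23523 = (-3/4 + (-128)**2 + 200*(-128)) - 23523 = (-3/4 + 16384 - 25600) - 23523 = -36867/4 - 23523 = -130959/4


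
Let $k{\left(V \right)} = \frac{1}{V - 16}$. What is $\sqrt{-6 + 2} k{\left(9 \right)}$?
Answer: $- \frac{2 i}{7} \approx - 0.28571 i$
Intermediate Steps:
$k{\left(V \right)} = \frac{1}{-16 + V}$
$\sqrt{-6 + 2} k{\left(9 \right)} = \frac{\sqrt{-6 + 2}}{-16 + 9} = \frac{\sqrt{-4}}{-7} = 2 i \left(- \frac{1}{7}\right) = - \frac{2 i}{7}$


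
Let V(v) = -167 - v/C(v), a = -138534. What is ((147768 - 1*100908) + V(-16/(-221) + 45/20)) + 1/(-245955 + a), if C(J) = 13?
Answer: 12136144303475/259914564 ≈ 46693.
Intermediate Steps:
V(v) = -167 - v/13
((147768 - 1*100908) + V(-16/(-221) + 45/20)) + 1/(-245955 + a) = ((147768 - 1*100908) + (-167 - (-16/(-221) + 45/20)/13)) + 1/(-245955 - 138534) = ((147768 - 100908) + (-167 - (-16*(-1/221) + 45*(1/20))/13)) + 1/(-384489) = (46860 + (-167 - (16/221 + 9/4)/13)) - 1/384489 = (46860 + (-167 - 1/13*2053/884)) - 1/384489 = (46860 + (-167 - 2053/11492)) - 1/384489 = (46860 - 1921217/11492) - 1/384489 = 536593903/11492 - 1/384489 = 12136144303475/259914564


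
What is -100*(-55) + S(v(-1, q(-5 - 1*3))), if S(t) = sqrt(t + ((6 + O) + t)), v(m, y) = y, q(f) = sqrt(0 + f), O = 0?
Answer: 5500 + sqrt(6 + 4*I*sqrt(2)) ≈ 5502.7 + 1.0598*I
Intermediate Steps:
q(f) = sqrt(f)
S(t) = sqrt(6 + 2*t) (S(t) = sqrt(t + ((6 + 0) + t)) = sqrt(t + (6 + t)) = sqrt(6 + 2*t))
-100*(-55) + S(v(-1, q(-5 - 1*3))) = -100*(-55) + sqrt(6 + 2*sqrt(-5 - 1*3)) = 5500 + sqrt(6 + 2*sqrt(-5 - 3)) = 5500 + sqrt(6 + 2*sqrt(-8)) = 5500 + sqrt(6 + 2*(2*I*sqrt(2))) = 5500 + sqrt(6 + 4*I*sqrt(2))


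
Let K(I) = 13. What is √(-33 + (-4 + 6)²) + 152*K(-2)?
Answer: 1976 + I*√29 ≈ 1976.0 + 5.3852*I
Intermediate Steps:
√(-33 + (-4 + 6)²) + 152*K(-2) = √(-33 + (-4 + 6)²) + 152*13 = √(-33 + 2²) + 1976 = √(-33 + 4) + 1976 = √(-29) + 1976 = I*√29 + 1976 = 1976 + I*√29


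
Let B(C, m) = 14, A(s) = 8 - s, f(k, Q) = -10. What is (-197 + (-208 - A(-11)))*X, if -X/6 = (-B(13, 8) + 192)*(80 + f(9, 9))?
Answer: 31698240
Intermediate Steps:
X = -74760 (X = -6*(-1*14 + 192)*(80 - 10) = -6*(-14 + 192)*70 = -1068*70 = -6*12460 = -74760)
(-197 + (-208 - A(-11)))*X = (-197 + (-208 - (8 - 1*(-11))))*(-74760) = (-197 + (-208 - (8 + 11)))*(-74760) = (-197 + (-208 - 1*19))*(-74760) = (-197 + (-208 - 19))*(-74760) = (-197 - 227)*(-74760) = -424*(-74760) = 31698240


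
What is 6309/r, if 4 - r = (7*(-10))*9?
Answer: 6309/634 ≈ 9.9511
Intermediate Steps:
r = 634 (r = 4 - 7*(-10)*9 = 4 - (-70)*9 = 4 - 1*(-630) = 4 + 630 = 634)
6309/r = 6309/634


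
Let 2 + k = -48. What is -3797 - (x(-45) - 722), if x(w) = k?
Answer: -3025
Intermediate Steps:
k = -50 (k = -2 - 48 = -50)
x(w) = -50
-3797 - (x(-45) - 722) = -3797 - (-50 - 722) = -3797 - 1*(-772) = -3797 + 772 = -3025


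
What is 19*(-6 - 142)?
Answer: -2812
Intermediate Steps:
19*(-6 - 142) = 19*(-148) = -2812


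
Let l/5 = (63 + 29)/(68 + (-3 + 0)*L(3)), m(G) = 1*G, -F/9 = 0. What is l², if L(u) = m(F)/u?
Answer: 13225/289 ≈ 45.761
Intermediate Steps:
F = 0 (F = -9*0 = 0)
m(G) = G
L(u) = 0 (L(u) = 0/u = 0)
l = 115/17 (l = 5*((63 + 29)/(68 + (-3 + 0)*0)) = 5*(92/(68 - 3*0)) = 5*(92/(68 + 0)) = 5*(92/68) = 5*(92*(1/68)) = 5*(23/17) = 115/17 ≈ 6.7647)
l² = (115/17)² = 13225/289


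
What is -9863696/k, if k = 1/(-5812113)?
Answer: 57328915749648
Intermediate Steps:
k = -1/5812113 ≈ -1.7205e-7
-9863696/k = -9863696/(-1/5812113) = -9863696*(-5812113) = 57328915749648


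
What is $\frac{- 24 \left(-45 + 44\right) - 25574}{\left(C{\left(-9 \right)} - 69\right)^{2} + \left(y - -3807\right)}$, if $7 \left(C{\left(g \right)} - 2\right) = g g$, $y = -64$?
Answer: $- \frac{1251950}{333951} \approx -3.7489$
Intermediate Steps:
$C{\left(g \right)} = 2 + \frac{g^{2}}{7}$ ($C{\left(g \right)} = 2 + \frac{g g}{7} = 2 + \frac{g^{2}}{7}$)
$\frac{- 24 \left(-45 + 44\right) - 25574}{\left(C{\left(-9 \right)} - 69\right)^{2} + \left(y - -3807\right)} = \frac{- 24 \left(-45 + 44\right) - 25574}{\left(\left(2 + \frac{\left(-9\right)^{2}}{7}\right) - 69\right)^{2} - -3743} = \frac{\left(-24\right) \left(-1\right) - 25574}{\left(\left(2 + \frac{1}{7} \cdot 81\right) - 69\right)^{2} + \left(-64 + 3807\right)} = \frac{24 - 25574}{\left(\left(2 + \frac{81}{7}\right) - 69\right)^{2} + 3743} = - \frac{25550}{\left(\frac{95}{7} - 69\right)^{2} + 3743} = - \frac{25550}{\left(- \frac{388}{7}\right)^{2} + 3743} = - \frac{25550}{\frac{150544}{49} + 3743} = - \frac{25550}{\frac{333951}{49}} = \left(-25550\right) \frac{49}{333951} = - \frac{1251950}{333951}$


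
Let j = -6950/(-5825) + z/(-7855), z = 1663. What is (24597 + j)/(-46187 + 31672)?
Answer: -45019594566/26565570725 ≈ -1.6947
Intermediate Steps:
j = 1796211/1830215 (j = -6950/(-5825) + 1663/(-7855) = -6950*(-1/5825) + 1663*(-1/7855) = 278/233 - 1663/7855 = 1796211/1830215 ≈ 0.98142)
(24597 + j)/(-46187 + 31672) = (24597 + 1796211/1830215)/(-46187 + 31672) = (45019594566/1830215)/(-14515) = (45019594566/1830215)*(-1/14515) = -45019594566/26565570725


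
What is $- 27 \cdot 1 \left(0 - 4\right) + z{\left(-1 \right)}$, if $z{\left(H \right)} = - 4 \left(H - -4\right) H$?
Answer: $120$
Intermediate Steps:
$z{\left(H \right)} = H \left(-16 - 4 H\right)$ ($z{\left(H \right)} = - 4 \left(H + 4\right) H = - 4 \left(4 + H\right) H = \left(-16 - 4 H\right) H = H \left(-16 - 4 H\right)$)
$- 27 \cdot 1 \left(0 - 4\right) + z{\left(-1 \right)} = - 27 \cdot 1 \left(0 - 4\right) - - 4 \left(4 - 1\right) = - 27 \cdot 1 \left(-4\right) - \left(-4\right) 3 = \left(-27\right) \left(-4\right) + 12 = 108 + 12 = 120$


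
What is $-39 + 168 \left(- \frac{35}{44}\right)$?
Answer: $- \frac{1899}{11} \approx -172.64$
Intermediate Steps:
$-39 + 168 \left(- \frac{35}{44}\right) = -39 - \frac{1470}{11} = - \frac{1899}{11}$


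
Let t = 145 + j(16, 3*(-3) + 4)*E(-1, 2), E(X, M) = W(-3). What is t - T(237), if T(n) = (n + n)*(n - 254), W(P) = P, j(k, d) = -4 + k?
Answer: 8167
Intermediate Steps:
E(X, M) = -3
T(n) = 2*n*(-254 + n) (T(n) = (2*n)*(-254 + n) = 2*n*(-254 + n))
t = 109 (t = 145 + (-4 + 16)*(-3) = 145 + 12*(-3) = 145 - 36 = 109)
t - T(237) = 109 - 2*237*(-254 + 237) = 109 - 2*237*(-17) = 109 - 1*(-8058) = 109 + 8058 = 8167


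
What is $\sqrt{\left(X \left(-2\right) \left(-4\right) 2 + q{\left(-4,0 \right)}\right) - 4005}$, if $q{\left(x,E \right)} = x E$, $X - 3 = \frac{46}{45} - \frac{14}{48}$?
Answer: $\frac{i \sqrt{887695}}{15} \approx 62.812 i$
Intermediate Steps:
$X = \frac{1343}{360}$ ($X = 3 + \left(\frac{46}{45} - \frac{14}{48}\right) = 3 + \left(46 \cdot \frac{1}{45} - \frac{7}{24}\right) = 3 + \left(\frac{46}{45} - \frac{7}{24}\right) = 3 + \frac{263}{360} = \frac{1343}{360} \approx 3.7306$)
$q{\left(x,E \right)} = E x$
$\sqrt{\left(X \left(-2\right) \left(-4\right) 2 + q{\left(-4,0 \right)}\right) - 4005} = \sqrt{\left(\frac{1343 \left(-2\right) \left(-4\right) 2}{360} + 0 \left(-4\right)\right) - 4005} = \sqrt{\left(\frac{1343 \cdot 8 \cdot 2}{360} + 0\right) - 4005} = \sqrt{\left(\frac{1343}{360} \cdot 16 + 0\right) - 4005} = \sqrt{\left(\frac{2686}{45} + 0\right) - 4005} = \sqrt{\frac{2686}{45} - 4005} = \sqrt{- \frac{177539}{45}} = \frac{i \sqrt{887695}}{15}$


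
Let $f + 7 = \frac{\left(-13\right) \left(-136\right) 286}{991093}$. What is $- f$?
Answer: $\frac{6432003}{991093} \approx 6.4898$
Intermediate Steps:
$f = - \frac{6432003}{991093}$ ($f = -7 + \frac{\left(-13\right) \left(-136\right) 286}{991093} = -7 + 1768 \cdot 286 \cdot \frac{1}{991093} = -7 + 505648 \cdot \frac{1}{991093} = -7 + \frac{505648}{991093} = - \frac{6432003}{991093} \approx -6.4898$)
$- f = \left(-1\right) \left(- \frac{6432003}{991093}\right) = \frac{6432003}{991093}$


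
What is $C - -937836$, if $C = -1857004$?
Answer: $-919168$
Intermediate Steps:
$C - -937836 = -1857004 - -937836 = -1857004 + 937836 = -919168$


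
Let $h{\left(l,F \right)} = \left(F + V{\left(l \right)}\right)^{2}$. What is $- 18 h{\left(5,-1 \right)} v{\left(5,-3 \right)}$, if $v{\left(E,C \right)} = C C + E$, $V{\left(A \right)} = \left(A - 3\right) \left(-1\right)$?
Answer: $-2268$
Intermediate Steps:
$V{\left(A \right)} = 3 - A$ ($V{\left(A \right)} = \left(-3 + A\right) \left(-1\right) = 3 - A$)
$v{\left(E,C \right)} = E + C^{2}$ ($v{\left(E,C \right)} = C^{2} + E = E + C^{2}$)
$h{\left(l,F \right)} = \left(3 + F - l\right)^{2}$ ($h{\left(l,F \right)} = \left(F - \left(-3 + l\right)\right)^{2} = \left(3 + F - l\right)^{2}$)
$- 18 h{\left(5,-1 \right)} v{\left(5,-3 \right)} = - 18 \left(3 - 1 - 5\right)^{2} \left(5 + \left(-3\right)^{2}\right) = - 18 \left(3 - 1 - 5\right)^{2} \left(5 + 9\right) = - 18 \left(-3\right)^{2} \cdot 14 = \left(-18\right) 9 \cdot 14 = \left(-162\right) 14 = -2268$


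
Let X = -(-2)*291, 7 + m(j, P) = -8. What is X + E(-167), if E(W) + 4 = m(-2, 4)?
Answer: 563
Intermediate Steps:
m(j, P) = -15 (m(j, P) = -7 - 8 = -15)
E(W) = -19 (E(W) = -4 - 15 = -19)
X = 582 (X = -2*(-291) = 582)
X + E(-167) = 582 - 19 = 563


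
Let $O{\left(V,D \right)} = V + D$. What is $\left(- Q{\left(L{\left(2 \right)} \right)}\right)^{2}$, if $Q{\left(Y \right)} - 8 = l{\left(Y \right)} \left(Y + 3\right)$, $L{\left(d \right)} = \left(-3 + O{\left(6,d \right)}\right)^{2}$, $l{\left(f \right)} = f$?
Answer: $501264$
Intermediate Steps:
$O{\left(V,D \right)} = D + V$
$L{\left(d \right)} = \left(3 + d\right)^{2}$ ($L{\left(d \right)} = \left(-3 + \left(d + 6\right)\right)^{2} = \left(-3 + \left(6 + d\right)\right)^{2} = \left(3 + d\right)^{2}$)
$Q{\left(Y \right)} = 8 + Y \left(3 + Y\right)$ ($Q{\left(Y \right)} = 8 + Y \left(Y + 3\right) = 8 + Y \left(3 + Y\right)$)
$\left(- Q{\left(L{\left(2 \right)} \right)}\right)^{2} = \left(- (8 + \left(\left(3 + 2\right)^{2}\right)^{2} + 3 \left(3 + 2\right)^{2})\right)^{2} = \left(- (8 + \left(5^{2}\right)^{2} + 3 \cdot 5^{2})\right)^{2} = \left(- (8 + 25^{2} + 3 \cdot 25)\right)^{2} = \left(- (8 + 625 + 75)\right)^{2} = \left(\left(-1\right) 708\right)^{2} = \left(-708\right)^{2} = 501264$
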